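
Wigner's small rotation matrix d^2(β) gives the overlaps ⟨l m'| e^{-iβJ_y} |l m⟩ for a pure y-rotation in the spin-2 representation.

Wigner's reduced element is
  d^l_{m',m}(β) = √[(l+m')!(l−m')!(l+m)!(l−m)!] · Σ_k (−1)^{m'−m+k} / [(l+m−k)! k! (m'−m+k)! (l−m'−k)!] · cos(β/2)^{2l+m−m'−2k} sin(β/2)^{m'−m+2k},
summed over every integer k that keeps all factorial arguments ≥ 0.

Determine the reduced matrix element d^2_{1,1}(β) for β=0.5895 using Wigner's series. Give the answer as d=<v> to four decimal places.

d^2_{1,1}(β=0.5895) via Wigner's sum:
Half-angle: c=0.956875, s=0.290501. N=√(6·1·6·1)=6.000000
Admissible k: 0..1 (factorial args all ≥0)
  k=0: (−1)^0·6.0000/(6)·0.9569^4·0.2905^0 = +0.838341
  k=1: (−1)^1·6.0000/(2)·0.9569^2·0.2905^2 = -0.231807
d^2_{1,1}(0.5895) = +0.838341 -0.231807 = +0.606534

d=0.6065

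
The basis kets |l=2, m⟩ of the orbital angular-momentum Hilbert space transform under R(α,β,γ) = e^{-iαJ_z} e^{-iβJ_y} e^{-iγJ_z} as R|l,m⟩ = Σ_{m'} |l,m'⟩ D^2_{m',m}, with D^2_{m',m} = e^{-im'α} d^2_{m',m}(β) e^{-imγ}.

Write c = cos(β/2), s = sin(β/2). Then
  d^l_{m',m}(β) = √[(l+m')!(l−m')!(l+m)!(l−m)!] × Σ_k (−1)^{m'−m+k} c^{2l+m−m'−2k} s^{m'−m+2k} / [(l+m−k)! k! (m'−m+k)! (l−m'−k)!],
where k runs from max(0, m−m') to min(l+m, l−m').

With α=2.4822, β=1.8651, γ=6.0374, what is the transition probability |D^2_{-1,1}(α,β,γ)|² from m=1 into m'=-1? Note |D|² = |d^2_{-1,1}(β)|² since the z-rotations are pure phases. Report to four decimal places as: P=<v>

Split into d^2_{-1,1}(β=1.8651) × two z-phases.
c=cos(1.8651/2)=0.595788, s=sin(1.8651/2)=0.803142; N=√[1·6·6·1]=6.000000
The bounds max(0,m−m')=2 and min(l+m,l−m')=3 give 2 terms
  k=2: (−1)^0·6.0000/(2)·0.5958^2·0.8031^2 = +0.686893
  k=3: (−1)^1·6.0000/(6)·0.5958^0·0.8031^4 = -0.416072
d^2_{-1,1}(1.8651) = +0.686893 -0.416072 = +0.270821
|D^2_{-1,1}|² = |d^2_{-1,1}(β)|² = (+0.270821)² = 0.073344 (the z-rotation phases have unit modulus)

P=0.0733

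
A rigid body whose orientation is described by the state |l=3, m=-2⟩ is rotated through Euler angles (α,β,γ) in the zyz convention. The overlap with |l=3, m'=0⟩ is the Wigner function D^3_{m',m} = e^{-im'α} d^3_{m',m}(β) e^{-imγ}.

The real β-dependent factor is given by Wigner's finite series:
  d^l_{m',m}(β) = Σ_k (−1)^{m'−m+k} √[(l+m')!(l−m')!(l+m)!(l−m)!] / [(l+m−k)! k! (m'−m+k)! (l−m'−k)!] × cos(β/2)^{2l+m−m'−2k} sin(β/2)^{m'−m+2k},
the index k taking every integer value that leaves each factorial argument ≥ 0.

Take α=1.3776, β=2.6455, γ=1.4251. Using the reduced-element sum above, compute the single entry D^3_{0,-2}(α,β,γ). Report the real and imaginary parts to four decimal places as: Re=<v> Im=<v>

Re=0.2613 Im=-0.0784

D^3_{0,-2}(1.3776,2.6455,1.4251) = e^{-i·0·1.3776}·d^3_{0,-2}(2.6455)·e^{-i·-2·1.4251}. Compute d first:
With c≡cos(β/2)=0.245511 and s≡sin(β/2)=0.969394, N=[6·6·1·120]^{1/2}=65.726707
k∈{0,1} keeps every argument non-negative
  k=0: (−1)^2·65.7267/(12)·0.2455^4·0.9694^2 = +0.018700
  k=1: (−1)^3·65.7267/(12)·0.2455^2·0.9694^4 = -0.291543
d^3_{0,-2}(2.6455) = +0.018700 -0.291543 = -0.272843
Phases: e^{-i·(0)·1.3776}=+1.000000+0.000000i, e^{-i·(-2)·1.4251}=-0.957845+0.287286i ⇒ D=+0.261341-0.078384i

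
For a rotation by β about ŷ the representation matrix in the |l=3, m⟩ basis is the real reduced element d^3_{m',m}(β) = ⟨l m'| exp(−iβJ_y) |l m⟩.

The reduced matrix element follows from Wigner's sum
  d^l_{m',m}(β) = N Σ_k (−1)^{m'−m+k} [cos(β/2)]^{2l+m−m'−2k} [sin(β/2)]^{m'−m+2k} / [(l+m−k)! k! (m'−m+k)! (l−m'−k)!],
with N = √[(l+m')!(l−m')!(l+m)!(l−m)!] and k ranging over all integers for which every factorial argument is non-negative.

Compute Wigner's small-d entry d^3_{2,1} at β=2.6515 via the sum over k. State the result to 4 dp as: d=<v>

d^3_{2,1}(β=2.6515) via Wigner's sum:
c=cos(2.6515/2)=0.242601, s=sin(2.6515/2)=0.970126; N=√[120·1·24·2]=75.894664
k: max(0,(1)−(2))=0 … min(3+(1),3−(2))=1
  k=0: (−1)^1·75.8947/(24)·0.2426^5·0.9701^1 = -0.002578
  k=1: (−1)^2·75.8947/(12)·0.2426^3·0.9701^3 = +0.082451
d^3_{2,1}(2.6515) = -0.002578 +0.082451 = +0.079873

d=0.0799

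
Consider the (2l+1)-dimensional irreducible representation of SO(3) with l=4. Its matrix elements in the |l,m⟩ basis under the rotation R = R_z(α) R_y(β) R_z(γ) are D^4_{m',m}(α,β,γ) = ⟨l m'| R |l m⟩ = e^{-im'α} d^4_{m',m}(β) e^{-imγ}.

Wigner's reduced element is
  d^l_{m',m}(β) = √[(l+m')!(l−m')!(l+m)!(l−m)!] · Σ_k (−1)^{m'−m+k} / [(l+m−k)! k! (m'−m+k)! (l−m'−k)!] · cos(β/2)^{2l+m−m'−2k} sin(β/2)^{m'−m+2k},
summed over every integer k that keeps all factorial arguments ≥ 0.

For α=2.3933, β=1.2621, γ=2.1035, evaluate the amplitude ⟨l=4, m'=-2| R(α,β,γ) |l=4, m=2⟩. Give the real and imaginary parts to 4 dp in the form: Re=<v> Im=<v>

Split into d^4_{-2,2}(β=1.2621) × two z-phases.
Half-angle: c=0.807408, s=0.589993. N=√(2·720·720·2)=1440.000000
k: max(0,(2)−(-2))=4 … min(4+(2),4−(-2))=6
  k=4: (−1)^0·1440.0000/(96)·0.8074^4·0.5900^4 = +0.772416
  k=5: (−1)^1·1440.0000/(120)·0.8074^2·0.5900^6 = -0.329950
  k=6: (−1)^2·1440.0000/(1440)·0.8074^0·0.5900^8 = +0.014682
d^4_{-2,2}(1.2621) = +0.772416 -0.329950 +0.014682 = +0.457148
Phases: e^{-i·(-2)·2.3933}=+0.074143-0.997248i, e^{-i·(2)·2.1035}=-0.484148+0.874986i ⇒ D=+0.382487+0.250375i

Re=0.3825 Im=0.2504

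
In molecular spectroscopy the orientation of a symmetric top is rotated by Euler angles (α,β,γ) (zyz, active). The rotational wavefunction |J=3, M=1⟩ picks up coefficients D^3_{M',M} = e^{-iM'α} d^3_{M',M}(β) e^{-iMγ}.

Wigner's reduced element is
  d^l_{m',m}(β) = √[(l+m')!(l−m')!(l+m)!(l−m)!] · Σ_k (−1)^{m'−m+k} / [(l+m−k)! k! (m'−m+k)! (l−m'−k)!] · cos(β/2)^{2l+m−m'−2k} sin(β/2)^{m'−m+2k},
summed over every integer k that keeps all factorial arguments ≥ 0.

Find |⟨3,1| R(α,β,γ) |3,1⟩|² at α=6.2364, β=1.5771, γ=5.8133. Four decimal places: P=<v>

Split into d^3_{1,1}(β=1.5771) × two z-phases.
With c≡cos(β/2)=0.704875 and s≡sin(β/2)=0.709332, N=[24·2·24·2]^{1/2}=48.000000
k∈{0,1,2} keeps every argument non-negative
  k=0: (−1)^0·48.0000/(48)·0.7049^6·0.7093^0 = +0.122651
  k=1: (−1)^1·48.0000/(6)·0.7049^4·0.7093^2 = -0.993657
  k=2: (−1)^2·48.0000/(8)·0.7049^2·0.7093^4 = +0.754698
d^3_{1,1}(1.5771) = +0.122651 -0.993657 +0.754698 = -0.116308
|D^3_{1,1}|² = |d^3_{1,1}(β)|² = (-0.116308)² = 0.013528 (the z-rotation phases have unit modulus)

P=0.0135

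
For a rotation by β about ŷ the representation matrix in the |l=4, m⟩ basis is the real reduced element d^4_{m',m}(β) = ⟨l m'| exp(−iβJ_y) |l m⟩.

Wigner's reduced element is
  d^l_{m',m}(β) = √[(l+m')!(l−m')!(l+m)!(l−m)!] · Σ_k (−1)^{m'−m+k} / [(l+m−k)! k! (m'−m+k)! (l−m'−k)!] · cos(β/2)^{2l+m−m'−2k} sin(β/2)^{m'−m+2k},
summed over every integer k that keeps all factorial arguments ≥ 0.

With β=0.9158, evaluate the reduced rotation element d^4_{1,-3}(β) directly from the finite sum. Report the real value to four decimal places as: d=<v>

d=0.2794

d^4_{1,-3}(β=0.9158) via Wigner's sum:
Half-angle: c=0.896983, s=0.442065. N=√(120·6·1·5040)=1904.940944
k: max(0,(-3)−(1))=0 … min(4+(-3),4−(1))=1
  k=0: (−1)^4·1904.9409/(144)·0.8970^4·0.4421^4 = +0.327041
  k=1: (−1)^5·1904.9409/(240)·0.8970^2·0.4421^6 = -0.047660
d^4_{1,-3}(0.9158) = +0.327041 -0.047660 = +0.279380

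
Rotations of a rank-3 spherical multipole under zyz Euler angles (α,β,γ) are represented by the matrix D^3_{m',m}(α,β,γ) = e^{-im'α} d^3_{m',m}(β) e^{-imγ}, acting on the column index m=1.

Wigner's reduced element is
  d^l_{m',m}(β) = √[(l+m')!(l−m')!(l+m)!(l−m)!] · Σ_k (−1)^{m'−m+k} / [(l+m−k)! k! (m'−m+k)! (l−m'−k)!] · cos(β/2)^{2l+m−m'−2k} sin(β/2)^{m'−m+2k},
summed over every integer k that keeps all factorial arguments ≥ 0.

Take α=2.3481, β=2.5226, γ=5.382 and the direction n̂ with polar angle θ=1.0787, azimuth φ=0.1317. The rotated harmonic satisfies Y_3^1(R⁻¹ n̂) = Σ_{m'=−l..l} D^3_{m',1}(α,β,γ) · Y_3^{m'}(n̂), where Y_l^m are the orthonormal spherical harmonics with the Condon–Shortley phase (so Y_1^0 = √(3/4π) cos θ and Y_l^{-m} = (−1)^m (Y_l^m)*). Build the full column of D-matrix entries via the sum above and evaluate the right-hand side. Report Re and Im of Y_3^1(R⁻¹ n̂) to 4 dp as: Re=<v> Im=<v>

Re=-0.2936 Im=0.1415

Need the full column D^3_{m',1} for m'=−3..3 at α=2.3481, β=2.5226, γ=5.382.
cos(β/2)=0.304579, sin(β/2)=0.952487
d^3_{-3,1}: single k=4 term ⇒ +0.295721;  D = -0.027022+0.294484i
d^3_{-2,1}: k∈[3..4] ⇒ +0.154421 -0.755084 = -0.600663;  D = -0.464861+0.380395i
d^3_{-1,1}: k∈[2..4] ⇒ +0.046846 -0.610838 +0.746715 = +0.182722;  D = -0.181664-0.019640i
d^3_{0,1}: k∈[1..3] ⇒ +0.008649 -0.253740 +0.827153 = +0.582062;  D = +0.361275+0.456373i
d^3_{1,1}: k∈[0..2] ⇒ +0.000798 -0.062461 +0.458129 = +0.396466;  D = +0.048989-0.393428i
d^3_{2,1}: k∈[0..1] ⇒ -0.007895 +0.154421 = +0.146526;  D = -0.116343+0.089074i
d^3_{3,1}: single k=0 term ⇒ +0.030239;  D = +0.029943+0.004222i
Y_3^{m'}(θ=1.0787,φ=0.1317) and Σ D·Y over m':
  (-0.0270+0.2945i)·(+0.2636-0.1099i)  (-0.4649+0.3804i)·(+0.3621-0.0977i)  (-0.1817-0.0196i)·(+0.0328-0.0043i)  (+0.3613+0.4564i)·(-0.3322+0.0000i)  (+0.0490-0.3934i)·(-0.0328-0.0043i)  (-0.1163+0.0891i)·(+0.3621+0.0977i)  (+0.0299+0.0042i)·(-0.2636-0.1099i)
Y_3^1(R⁻¹ n̂) = -0.293561+0.141497i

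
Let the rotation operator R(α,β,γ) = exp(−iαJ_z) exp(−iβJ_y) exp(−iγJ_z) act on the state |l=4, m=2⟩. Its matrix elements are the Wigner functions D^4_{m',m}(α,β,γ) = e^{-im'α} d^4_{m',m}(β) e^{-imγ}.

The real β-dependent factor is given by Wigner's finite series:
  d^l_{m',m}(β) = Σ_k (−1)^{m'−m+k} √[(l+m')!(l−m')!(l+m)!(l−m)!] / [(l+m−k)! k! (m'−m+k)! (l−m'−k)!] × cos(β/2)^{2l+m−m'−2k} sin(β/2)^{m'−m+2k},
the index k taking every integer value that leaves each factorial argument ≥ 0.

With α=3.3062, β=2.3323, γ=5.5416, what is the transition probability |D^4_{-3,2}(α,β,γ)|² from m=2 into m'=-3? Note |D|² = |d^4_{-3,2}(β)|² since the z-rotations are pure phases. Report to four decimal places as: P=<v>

D^4_{-3,2}(3.3062,2.3323,5.5416) = e^{-i·-3·3.3062}·d^4_{-3,2}(2.3323)·e^{-i·2·5.5416}. Compute d first:
With c≡cos(β/2)=0.393694 and s≡sin(β/2)=0.919242, N=[1·5040·720·2]^{1/2}=2693.993318
The bounds max(0,m−m')=5 and min(l+m,l−m')=6 give 2 terms
  k=5: (−1)^0·2693.9933/(240)·0.3937^3·0.9192^5 = +0.449582
  k=6: (−1)^1·2693.9933/(720)·0.3937^1·0.9192^7 = -0.817016
d^4_{-3,2}(2.3323) = +0.449582 -0.817016 = -0.367434
|D^4_{-3,2}|² = |d^4_{-3,2}(β)|² = (-0.367434)² = 0.135007 (the z-rotation phases have unit modulus)

P=0.1350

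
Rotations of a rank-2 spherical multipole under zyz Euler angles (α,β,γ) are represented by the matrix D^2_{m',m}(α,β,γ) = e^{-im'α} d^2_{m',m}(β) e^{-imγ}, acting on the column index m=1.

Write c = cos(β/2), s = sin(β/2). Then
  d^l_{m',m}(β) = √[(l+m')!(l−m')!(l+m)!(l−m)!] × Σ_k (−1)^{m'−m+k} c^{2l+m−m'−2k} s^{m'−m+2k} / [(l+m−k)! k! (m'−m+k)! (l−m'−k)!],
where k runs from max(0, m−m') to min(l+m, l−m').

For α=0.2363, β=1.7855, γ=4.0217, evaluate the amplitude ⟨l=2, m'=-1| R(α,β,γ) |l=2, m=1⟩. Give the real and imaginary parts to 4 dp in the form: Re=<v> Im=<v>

Re=-0.2784 Im=0.2089

First d^2_{-1,1}(β=1.7855), then the phase factors e^{-i(-1)α} and e^{-i(1)γ}:
c=cos(1.7855/2)=0.627273, s=sin(1.7855/2)=0.778800; N=√[1·6·6·1]=6.000000
Admissible k: 2..3 (factorial args all ≥0)
  k=2: (−1)^0·6.0000/(2)·0.6273^2·0.7788^2 = +0.715955
  k=3: (−1)^1·6.0000/(6)·0.6273^0·0.7788^4 = -0.367877
d^2_{-1,1}(1.7855) = +0.715955 -0.367877 = +0.348077
D = (+0.972211+0.234107i)·(+0.348077)·(-0.637068+0.770807i) = -0.278398+0.208932i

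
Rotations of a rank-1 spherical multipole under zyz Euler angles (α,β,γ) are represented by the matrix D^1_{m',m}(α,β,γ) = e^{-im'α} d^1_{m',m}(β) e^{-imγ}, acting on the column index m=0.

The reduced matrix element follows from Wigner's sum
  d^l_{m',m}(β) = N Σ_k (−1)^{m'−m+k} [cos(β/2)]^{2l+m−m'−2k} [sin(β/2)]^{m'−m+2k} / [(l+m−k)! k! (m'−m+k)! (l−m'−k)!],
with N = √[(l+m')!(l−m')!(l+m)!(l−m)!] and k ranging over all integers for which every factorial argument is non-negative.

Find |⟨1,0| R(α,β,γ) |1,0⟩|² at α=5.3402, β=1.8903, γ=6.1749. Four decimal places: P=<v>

P=0.0987

Split into d^1_{0,0}(β=1.8903) × two z-phases.
c=cos(1.8903/2)=0.585621, s=sin(1.8903/2)=0.810585; N=√[1·1·1·1]=1.000000
k∈{0,1} keeps every argument non-negative
  k=0: (−1)^0·1.0000/(1)·0.5856^2·0.8106^0 = +0.342952
  k=1: (−1)^1·1.0000/(1)·0.5856^0·0.8106^2 = -0.657048
d^1_{0,0}(1.8903) = +0.342952 -0.657048 = -0.314095
|D^1_{0,0}|² = |d^1_{0,0}(β)|² = (-0.314095)² = 0.098656 (the z-rotation phases have unit modulus)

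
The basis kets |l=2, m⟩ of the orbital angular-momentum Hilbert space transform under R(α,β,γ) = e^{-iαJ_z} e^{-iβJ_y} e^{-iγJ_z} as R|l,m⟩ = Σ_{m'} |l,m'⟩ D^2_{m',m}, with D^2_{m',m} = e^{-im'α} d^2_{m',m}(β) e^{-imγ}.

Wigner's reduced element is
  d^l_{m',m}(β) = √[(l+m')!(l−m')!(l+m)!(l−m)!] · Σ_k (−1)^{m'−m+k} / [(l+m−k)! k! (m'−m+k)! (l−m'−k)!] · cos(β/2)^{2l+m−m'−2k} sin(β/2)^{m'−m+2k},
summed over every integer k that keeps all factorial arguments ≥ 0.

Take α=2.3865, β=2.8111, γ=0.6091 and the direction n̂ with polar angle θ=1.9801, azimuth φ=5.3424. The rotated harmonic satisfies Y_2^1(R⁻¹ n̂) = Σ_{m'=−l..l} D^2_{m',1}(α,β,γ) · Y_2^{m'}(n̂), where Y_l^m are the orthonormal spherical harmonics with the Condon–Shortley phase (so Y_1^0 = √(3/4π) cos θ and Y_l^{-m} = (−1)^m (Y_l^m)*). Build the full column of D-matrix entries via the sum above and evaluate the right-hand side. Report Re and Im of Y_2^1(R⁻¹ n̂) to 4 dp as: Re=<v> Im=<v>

Re=-0.0584 Im=0.0274

Need the full column D^2_{m',1} for m'=−2..2 at α=2.3865, β=2.8111, γ=0.6091.
cos(β/2)=0.164495, sin(β/2)=0.986378
d^2_{-2,1}: single k=3 term ⇒ +0.315728;  D = -0.164620-0.269415i
d^2_{-1,1}: k∈[2..3] ⇒ +0.078980 -0.946615 = -0.867635;  D = +0.177984-0.849183i
d^2_{0,1}: k∈[1..2] ⇒ +0.010754 -0.386687 = -0.375932;  D = -0.308326+0.215082i
d^2_{1,1}: k∈[0..1] ⇒ +0.000732 -0.078980 = -0.078247;  D = +0.077415+0.011383i
d^2_{2,1}: single k=0 term ⇒ -0.008781;  D = -0.005451-0.006884i
Y_2^{m'}(θ=1.9801,φ=5.3424) and Σ D·Y over m':
  (-0.1646-0.2694i)·(-0.0994+0.3095i)  (+0.1780-0.8492i)·(-0.1662-0.2279i)  (-0.3083+0.2151i)·(-0.1655+0.0000i)  (+0.0774+0.0114i)·(+0.1662-0.2279i)  (-0.0055-0.0069i)·(-0.0994-0.3095i)
Y_2^1(R⁻¹ n̂) = -0.058447+0.027394i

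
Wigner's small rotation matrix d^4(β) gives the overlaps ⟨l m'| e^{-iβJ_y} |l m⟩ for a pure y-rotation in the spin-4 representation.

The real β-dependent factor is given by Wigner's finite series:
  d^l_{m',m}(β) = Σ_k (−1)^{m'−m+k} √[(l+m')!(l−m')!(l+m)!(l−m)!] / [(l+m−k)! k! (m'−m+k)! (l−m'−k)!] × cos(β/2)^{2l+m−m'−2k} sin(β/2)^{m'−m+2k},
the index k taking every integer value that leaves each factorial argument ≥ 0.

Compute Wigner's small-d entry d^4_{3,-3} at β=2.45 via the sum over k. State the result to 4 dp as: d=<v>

d=-0.0561

d^4_{3,-3}(β=2.45) via Wigner's sum:
With c≡cos(β/2)=0.338946 and s≡sin(β/2)=0.940806, N=[5040·1·1·5040]^{1/2}=5040.000000
k: max(0,(-3)−(3))=0 … min(4+(-3),4−(3))=1
  k=0: (−1)^6·5040.0000/(720)·0.3389^2·0.9408^6 = +0.557647
  k=1: (−1)^7·5040.0000/(5040)·0.3389^0·0.9408^8 = -0.613762
d^4_{3,-3}(2.45) = +0.557647 -0.613762 = -0.056115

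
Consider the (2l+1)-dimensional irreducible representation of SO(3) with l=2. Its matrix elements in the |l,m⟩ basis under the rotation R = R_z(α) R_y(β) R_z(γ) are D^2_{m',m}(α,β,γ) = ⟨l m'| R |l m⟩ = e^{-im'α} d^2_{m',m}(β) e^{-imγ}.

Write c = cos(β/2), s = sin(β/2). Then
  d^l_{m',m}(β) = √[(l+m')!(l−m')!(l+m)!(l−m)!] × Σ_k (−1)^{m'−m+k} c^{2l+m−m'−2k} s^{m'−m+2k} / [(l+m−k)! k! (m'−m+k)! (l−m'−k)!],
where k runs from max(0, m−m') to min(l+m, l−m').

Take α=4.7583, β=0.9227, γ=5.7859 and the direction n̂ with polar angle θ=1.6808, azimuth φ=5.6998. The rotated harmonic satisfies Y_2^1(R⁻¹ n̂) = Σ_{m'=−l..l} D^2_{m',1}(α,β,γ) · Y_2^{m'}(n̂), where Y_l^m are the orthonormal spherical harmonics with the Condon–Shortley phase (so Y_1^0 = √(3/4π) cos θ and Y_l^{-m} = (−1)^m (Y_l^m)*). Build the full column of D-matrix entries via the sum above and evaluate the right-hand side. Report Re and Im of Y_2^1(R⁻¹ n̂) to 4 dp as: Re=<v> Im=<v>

Need the full column D^2_{m',1} for m'=−2..2 at α=4.7583, β=0.9227, γ=5.7859.
cos(β/2)=0.895452, sin(β/2)=0.445157
d^2_{-2,1}: single k=3 term ⇒ +0.157984;  D = -0.131354-0.087779i
d^2_{-1,1}: k∈[2..3] ⇒ +0.476687 -0.039269 = +0.437418;  D = +0.226090-0.374456i
d^2_{0,1}: k∈[1..2] ⇒ +0.782919 -0.193490 = +0.589429;  D = +0.518037+0.281182i
d^2_{1,1}: k∈[0..1] ⇒ +0.642939 -0.476687 = +0.166252;  D = -0.072520+0.149602i
d^2_{2,1}: single k=0 term ⇒ -0.639250;  D = +0.587420+0.252149i
Y_2^{m'}(θ=1.6808,φ=5.6998) and Σ D·Y over m':
  (-0.1314-0.0878i)·(+0.1500+0.3509i)  (+0.2261-0.3745i)·(-0.0704-0.0464i)  (+0.5180+0.2812i)·(-0.3040+0.0000i)  (-0.0725+0.1496i)·(+0.0704-0.0464i)  (+0.5874+0.2521i)·(+0.1500-0.3509i)
Y_2^1(R⁻¹ n̂) = -0.001229-0.283290i

Re=-0.0012 Im=-0.2833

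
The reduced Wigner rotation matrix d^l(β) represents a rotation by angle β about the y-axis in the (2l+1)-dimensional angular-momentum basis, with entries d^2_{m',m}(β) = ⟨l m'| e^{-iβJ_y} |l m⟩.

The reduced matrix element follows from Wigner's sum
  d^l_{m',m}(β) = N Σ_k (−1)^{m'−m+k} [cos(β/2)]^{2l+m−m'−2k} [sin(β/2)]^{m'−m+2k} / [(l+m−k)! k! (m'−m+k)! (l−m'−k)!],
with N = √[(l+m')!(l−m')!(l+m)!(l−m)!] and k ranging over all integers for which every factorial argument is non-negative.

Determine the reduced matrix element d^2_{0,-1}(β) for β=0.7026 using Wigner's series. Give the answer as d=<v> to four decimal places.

d=-0.6040

d^2_{0,-1}(β=0.7026) via Wigner's sum:
Half-angle: c=0.938926, s=0.344119. N=√(2·2·1·6)=4.898979
k: max(0,(-1)−(0))=0 … min(2+(-1),2−(0))=1
  k=0: (−1)^1·4.8990/(2)·0.9389^3·0.3441^1 = -0.697715
  k=1: (−1)^2·4.8990/(2)·0.9389^1·0.3441^3 = +0.093720
d^2_{0,-1}(0.7026) = -0.697715 +0.093720 = -0.603995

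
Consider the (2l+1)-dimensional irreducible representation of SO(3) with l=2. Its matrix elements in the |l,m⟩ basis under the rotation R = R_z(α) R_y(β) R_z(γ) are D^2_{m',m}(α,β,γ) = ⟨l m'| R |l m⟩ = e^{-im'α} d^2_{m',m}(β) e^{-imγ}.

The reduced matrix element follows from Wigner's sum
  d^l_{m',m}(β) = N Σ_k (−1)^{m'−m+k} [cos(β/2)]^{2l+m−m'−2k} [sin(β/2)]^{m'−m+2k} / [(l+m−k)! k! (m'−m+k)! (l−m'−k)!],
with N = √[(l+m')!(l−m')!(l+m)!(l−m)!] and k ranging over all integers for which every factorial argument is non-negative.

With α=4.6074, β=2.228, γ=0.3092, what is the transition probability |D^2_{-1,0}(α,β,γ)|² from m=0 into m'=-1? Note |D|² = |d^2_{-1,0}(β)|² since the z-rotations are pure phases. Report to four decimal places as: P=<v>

P=0.3509

First d^2_{-1,0}(β=2.228), then the phase factors e^{-i(-1)α} and e^{-i(0)γ}:
Half-angle: c=0.441075, s=0.897470. N=√(1·6·2·2)=4.898979
k∈{1,2} keeps every argument non-negative
  k=1: (−1)^0·4.8990/(2)·0.4411^3·0.8975^1 = +0.188640
  k=2: (−1)^1·4.8990/(2)·0.4411^1·0.8975^3 = -0.780995
d^2_{-1,0}(2.228) = +0.188640 -0.780995 = -0.592355
|D^2_{-1,0}|² = |d^2_{-1,0}(β)|² = (-0.592355)² = 0.350885 (the z-rotation phases have unit modulus)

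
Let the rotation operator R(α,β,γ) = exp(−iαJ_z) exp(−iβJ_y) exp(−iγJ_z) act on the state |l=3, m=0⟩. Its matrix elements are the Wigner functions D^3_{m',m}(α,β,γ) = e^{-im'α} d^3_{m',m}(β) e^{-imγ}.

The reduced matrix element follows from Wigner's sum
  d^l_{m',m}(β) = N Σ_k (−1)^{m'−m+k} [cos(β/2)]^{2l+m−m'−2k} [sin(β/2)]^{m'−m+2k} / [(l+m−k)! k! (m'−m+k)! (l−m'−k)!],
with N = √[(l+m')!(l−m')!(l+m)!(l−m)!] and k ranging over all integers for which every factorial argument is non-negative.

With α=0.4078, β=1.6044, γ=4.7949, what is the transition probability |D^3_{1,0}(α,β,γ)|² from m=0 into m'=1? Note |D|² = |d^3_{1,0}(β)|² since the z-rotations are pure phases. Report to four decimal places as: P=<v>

First d^3_{1,0}(β=1.6044), then the phase factors e^{-i(1)α} and e^{-i(0)γ}:
With c≡cos(β/2)=0.695127 and s≡sin(β/2)=0.718887, N=[24·2·6·6]^{1/2}=41.569219
Admissible k: 0..2 (factorial args all ≥0)
  k=0: (−1)^1·41.5692/(12)·0.6951^5·0.7189^1 = -0.404177
  k=1: (−1)^2·41.5692/(4)·0.6951^3·0.7189^3 = +1.296839
  k=2: (−1)^3·41.5692/(12)·0.6951^1·0.7189^5 = -0.462336
d^3_{1,0}(1.6044) = -0.404177 +1.296839 -0.462336 = +0.430326
|D^3_{1,0}|² = |d^3_{1,0}(β)|² = (+0.430326)² = 0.185180 (the z-rotation phases have unit modulus)

P=0.1852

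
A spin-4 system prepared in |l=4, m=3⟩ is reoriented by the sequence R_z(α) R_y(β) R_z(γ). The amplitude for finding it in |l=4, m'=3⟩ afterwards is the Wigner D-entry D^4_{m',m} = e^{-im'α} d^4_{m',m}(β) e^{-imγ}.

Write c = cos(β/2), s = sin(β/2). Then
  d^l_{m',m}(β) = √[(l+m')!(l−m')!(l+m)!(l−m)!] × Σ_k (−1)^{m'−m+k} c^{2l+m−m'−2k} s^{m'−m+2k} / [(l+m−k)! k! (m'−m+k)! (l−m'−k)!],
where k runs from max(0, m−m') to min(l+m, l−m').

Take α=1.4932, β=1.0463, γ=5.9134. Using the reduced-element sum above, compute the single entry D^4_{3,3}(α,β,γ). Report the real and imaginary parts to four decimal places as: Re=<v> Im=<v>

Re=0.4103 Im=-0.0955

First d^4_{3,3}(β=1.0463), then the phase factors e^{-i(3)α} and e^{-i(3)γ}:
Half-angle: c=0.866250, s=0.499611. N=√(5040·1·5040·1)=5040.000000
Admissible k: 0..1 (factorial args all ≥0)
  k=0: (−1)^0·5040.0000/(5040)·0.8662^8·0.4996^0 = +0.317062
  k=1: (−1)^1·5040.0000/(720)·0.8662^6·0.4996^2 = -0.738280
d^4_{3,3}(1.0463) = +0.317062 -0.738280 = -0.421218
D = (-0.230692+0.973027i)·(-0.421218)·(+0.445238+0.895412i) = +0.410255-0.095475i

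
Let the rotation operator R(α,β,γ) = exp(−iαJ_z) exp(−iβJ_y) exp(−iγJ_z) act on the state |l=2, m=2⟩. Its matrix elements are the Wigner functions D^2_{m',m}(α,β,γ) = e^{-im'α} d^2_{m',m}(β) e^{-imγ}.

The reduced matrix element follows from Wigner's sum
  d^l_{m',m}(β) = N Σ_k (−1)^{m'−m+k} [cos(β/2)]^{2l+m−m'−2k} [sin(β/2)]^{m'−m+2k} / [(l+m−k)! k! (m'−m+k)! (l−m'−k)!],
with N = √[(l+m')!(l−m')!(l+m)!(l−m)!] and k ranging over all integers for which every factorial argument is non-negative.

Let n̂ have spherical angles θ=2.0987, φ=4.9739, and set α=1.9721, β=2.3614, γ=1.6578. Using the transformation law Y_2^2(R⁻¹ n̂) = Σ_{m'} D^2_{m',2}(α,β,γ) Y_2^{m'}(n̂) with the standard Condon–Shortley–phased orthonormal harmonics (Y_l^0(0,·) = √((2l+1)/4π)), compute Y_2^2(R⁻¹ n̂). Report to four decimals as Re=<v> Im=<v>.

Re=-0.3623 Im=-0.0272

Need the full column D^2_{m',2} for m'=−2..2 at α=1.9721, β=2.3614, γ=1.6578.
cos(β/2)=0.380278, sin(β/2)=0.924872
d^2_{-2,2}: single k=4 term ⇒ +0.731690;  D = +0.591829+0.430243i
d^2_{-1,2}: single k=3 term ⇒ +0.601695;  D = +0.135588-0.586219i
d^2_{0,2}: single k=2 term ⇒ +0.302999;  D = -0.298423+0.052458i
d^2_{1,2}: single k=1 term ⇒ +0.101722;  D = +0.055346+0.085347i
d^2_{2,2}: single k=0 term ⇒ +0.020912;  D = +0.011707-0.017328i
Y_2^{m'}(θ=2.0987,φ=4.9739) and Σ D·Y over m':
  (+0.5918+0.4302i)·(-0.2497+0.1440i)  (+0.1356-0.5862i)·(-0.0869-0.3247i)  (-0.2984+0.0525i)·(-0.0753+0.0000i)  (+0.0553+0.0853i)·(+0.0869-0.3247i)  (+0.0117-0.0173i)·(-0.2497-0.1440i)
Y_2^2(R⁻¹ n̂) = -0.362317-0.027172i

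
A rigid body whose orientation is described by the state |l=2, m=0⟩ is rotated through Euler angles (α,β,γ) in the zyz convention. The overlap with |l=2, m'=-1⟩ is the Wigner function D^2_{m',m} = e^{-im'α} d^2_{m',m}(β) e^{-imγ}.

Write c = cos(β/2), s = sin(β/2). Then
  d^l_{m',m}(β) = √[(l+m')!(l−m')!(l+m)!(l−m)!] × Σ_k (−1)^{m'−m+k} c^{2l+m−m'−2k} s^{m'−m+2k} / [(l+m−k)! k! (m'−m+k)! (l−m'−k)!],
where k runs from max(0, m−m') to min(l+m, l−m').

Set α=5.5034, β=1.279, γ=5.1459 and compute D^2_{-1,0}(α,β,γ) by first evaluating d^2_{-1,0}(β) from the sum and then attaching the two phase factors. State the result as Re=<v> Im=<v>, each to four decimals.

First d^2_{-1,0}(β=1.279), then the phase factors e^{-i(-1)α} and e^{-i(0)γ}:
c=cos(1.279/2)=0.802394, s=sin(1.279/2)=0.596794; N=√[1·6·2·2]=4.898979
k: max(0,(0)−(-1))=1 … min(2+(0),2−(-1))=2
  k=1: (−1)^0·4.8990/(2)·0.8024^3·0.5968^1 = +0.755203
  k=2: (−1)^1·4.8990/(2)·0.8024^1·0.5968^3 = -0.417770
d^2_{-1,0}(1.279) = +0.755203 -0.417770 = +0.337433
Phases: e^{-i·(-1)·5.5034}=+0.711065-0.703127i, e^{-i·(0)·5.1459}=+1.000000+0.000000i ⇒ D=+0.239937-0.237258i

Re=0.2399 Im=-0.2373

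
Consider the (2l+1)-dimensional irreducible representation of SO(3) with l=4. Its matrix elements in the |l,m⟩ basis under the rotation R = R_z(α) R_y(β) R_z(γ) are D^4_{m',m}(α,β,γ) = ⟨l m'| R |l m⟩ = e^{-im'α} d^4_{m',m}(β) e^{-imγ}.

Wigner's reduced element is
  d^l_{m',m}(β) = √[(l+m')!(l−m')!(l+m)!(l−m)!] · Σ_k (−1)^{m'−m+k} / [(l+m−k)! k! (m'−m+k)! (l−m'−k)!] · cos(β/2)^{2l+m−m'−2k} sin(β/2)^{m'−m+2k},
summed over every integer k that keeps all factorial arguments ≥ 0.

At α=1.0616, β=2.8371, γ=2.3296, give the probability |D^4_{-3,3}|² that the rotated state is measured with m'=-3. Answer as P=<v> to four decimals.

P=0.5791

D^4_{-3,3}(1.0616,2.8371,2.3296) = e^{-i·-3·1.0616}·d^4_{-3,3}(2.8371)·e^{-i·3·2.3296}. Compute d first:
Half-angle: c=0.151659, s=0.988433. N=√(1·5040·5040·1)=5040.000000
k: max(0,(3)−(-3))=6 … min(4+(3),4−(-3))=7
  k=6: (−1)^0·5040.0000/(720)·0.1517^2·0.9884^6 = +0.150147
  k=7: (−1)^1·5040.0000/(5040)·0.1517^0·0.9884^8 = -0.911124
d^4_{-3,3}(2.8371) = +0.150147 -0.911124 = -0.760977
|D^4_{-3,3}|² = |d^4_{-3,3}(β)|² = (-0.760977)² = 0.579086 (the z-rotation phases have unit modulus)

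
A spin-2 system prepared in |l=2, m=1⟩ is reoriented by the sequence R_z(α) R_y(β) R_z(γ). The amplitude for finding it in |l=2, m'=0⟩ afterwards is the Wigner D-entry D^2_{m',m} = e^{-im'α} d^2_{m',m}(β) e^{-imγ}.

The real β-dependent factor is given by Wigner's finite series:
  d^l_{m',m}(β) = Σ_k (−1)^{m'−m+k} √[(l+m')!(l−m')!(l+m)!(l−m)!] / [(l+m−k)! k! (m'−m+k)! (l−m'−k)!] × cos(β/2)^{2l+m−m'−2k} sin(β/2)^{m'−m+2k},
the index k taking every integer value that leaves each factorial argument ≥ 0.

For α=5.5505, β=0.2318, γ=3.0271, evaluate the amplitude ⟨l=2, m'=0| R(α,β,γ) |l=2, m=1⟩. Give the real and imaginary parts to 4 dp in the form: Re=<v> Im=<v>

D^2_{0,1}(5.5505,0.2318,3.0271) = e^{-i·0·5.5505}·d^2_{0,1}(0.2318)·e^{-i·1·3.0271}. Compute d first:
c=cos(0.2318/2)=0.993291, s=sin(0.2318/2)=0.115641; N=√[2·2·6·1]=4.898979
The bounds max(0,m−m')=1 and min(l+m,l−m')=2 give 2 terms
  k=1: (−1)^0·4.8990/(2)·0.9933^3·0.1156^1 = +0.277598
  k=2: (−1)^1·4.8990/(2)·0.9933^1·0.1156^3 = -0.003763
d^2_{0,1}(0.2318) = +0.277598 -0.003763 = +0.273835
Phases: e^{-i·(0)·5.5505}=+1.000000+0.000000i, e^{-i·(1)·3.0271}=-0.993453-0.114243i ⇒ D=-0.272042-0.031284i

Re=-0.2720 Im=-0.0313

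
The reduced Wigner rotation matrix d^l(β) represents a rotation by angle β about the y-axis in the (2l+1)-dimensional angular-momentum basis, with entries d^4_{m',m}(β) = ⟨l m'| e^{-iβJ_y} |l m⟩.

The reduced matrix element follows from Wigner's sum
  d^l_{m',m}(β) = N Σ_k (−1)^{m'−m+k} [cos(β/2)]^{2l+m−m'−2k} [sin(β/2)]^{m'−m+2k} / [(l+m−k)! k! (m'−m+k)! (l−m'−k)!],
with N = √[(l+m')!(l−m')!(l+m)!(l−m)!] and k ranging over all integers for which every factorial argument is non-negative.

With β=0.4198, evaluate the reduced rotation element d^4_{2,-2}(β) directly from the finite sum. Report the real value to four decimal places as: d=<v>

d^4_{2,-2}(β=0.4198) via Wigner's sum:
With c≡cos(β/2)=0.978052 and s≡sin(β/2)=0.208362, N=[720·2·2·720]^{1/2}=1440.000000
The bounds max(0,m−m')=0 and min(l+m,l−m')=2 give 3 terms
  k=0: (−1)^4·1440.0000/(96)·0.9781^4·0.2084^4 = +0.025871
  k=1: (−1)^5·1440.0000/(120)·0.9781^2·0.2084^6 = -0.000939
  k=2: (−1)^6·1440.0000/(1440)·0.9781^0·0.2084^8 = +0.000004
d^4_{2,-2}(0.4198) = +0.025871 -0.000939 +0.000004 = +0.024935

d=0.0249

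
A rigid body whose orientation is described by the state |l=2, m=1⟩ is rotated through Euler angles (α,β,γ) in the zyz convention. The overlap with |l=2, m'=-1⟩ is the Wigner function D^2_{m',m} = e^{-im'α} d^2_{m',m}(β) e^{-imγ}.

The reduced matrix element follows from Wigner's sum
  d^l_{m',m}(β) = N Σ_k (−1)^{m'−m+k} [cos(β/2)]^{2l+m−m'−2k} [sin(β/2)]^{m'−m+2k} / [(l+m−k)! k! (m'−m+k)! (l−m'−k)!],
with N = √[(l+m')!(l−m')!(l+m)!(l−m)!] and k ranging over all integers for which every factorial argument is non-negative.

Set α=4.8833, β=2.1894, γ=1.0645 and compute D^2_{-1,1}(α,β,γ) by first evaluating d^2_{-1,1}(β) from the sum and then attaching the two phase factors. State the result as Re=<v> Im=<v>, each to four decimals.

Re=0.0984 Im=0.0791

D^2_{-1,1}(4.8833,2.1894,1.0645) = e^{-i·-1·4.8833}·d^2_{-1,1}(2.1894)·e^{-i·1·1.0645}. Compute d first:
Half-angle: c=0.458313, s=0.888791. N=√(1·6·6·1)=6.000000
k: max(0,(1)−(-1))=2 … min(2+(1),2−(-1))=3
  k=2: (−1)^0·6.0000/(2)·0.4583^2·0.8888^2 = +0.497789
  k=3: (−1)^1·6.0000/(6)·0.4583^0·0.8888^4 = -0.624020
d^2_{-1,1}(2.1894) = +0.497789 -0.624020 = -0.126231
Attach z-rotation phases: D = e^{-i(-1)(4.8833)}·(-0.126231)·e^{-i(1)(1.0645)} = +0.098375+0.079099i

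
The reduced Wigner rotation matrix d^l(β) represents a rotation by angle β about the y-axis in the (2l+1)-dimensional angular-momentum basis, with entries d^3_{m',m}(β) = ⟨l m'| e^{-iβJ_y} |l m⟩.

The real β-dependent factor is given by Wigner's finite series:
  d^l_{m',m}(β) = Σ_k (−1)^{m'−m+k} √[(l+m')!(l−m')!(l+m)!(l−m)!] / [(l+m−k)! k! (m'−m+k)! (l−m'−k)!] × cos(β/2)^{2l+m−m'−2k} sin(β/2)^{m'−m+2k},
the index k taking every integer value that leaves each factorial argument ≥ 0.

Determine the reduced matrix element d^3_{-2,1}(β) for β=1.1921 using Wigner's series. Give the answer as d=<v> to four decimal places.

d=0.4882

d^3_{-2,1}(β=1.1921) via Wigner's sum:
c=cos(1.1921/2)=0.827560, s=sin(1.1921/2)=0.561378; N=√[1·120·24·2]=75.894664
k∈{3,4} keeps every argument non-negative
  k=3: (−1)^0·75.8947/(12)·0.8276^3·0.5614^3 = +0.634153
  k=4: (−1)^1·75.8947/(24)·0.8276^1·0.5614^5 = -0.145907
d^3_{-2,1}(1.1921) = +0.634153 -0.145907 = +0.488246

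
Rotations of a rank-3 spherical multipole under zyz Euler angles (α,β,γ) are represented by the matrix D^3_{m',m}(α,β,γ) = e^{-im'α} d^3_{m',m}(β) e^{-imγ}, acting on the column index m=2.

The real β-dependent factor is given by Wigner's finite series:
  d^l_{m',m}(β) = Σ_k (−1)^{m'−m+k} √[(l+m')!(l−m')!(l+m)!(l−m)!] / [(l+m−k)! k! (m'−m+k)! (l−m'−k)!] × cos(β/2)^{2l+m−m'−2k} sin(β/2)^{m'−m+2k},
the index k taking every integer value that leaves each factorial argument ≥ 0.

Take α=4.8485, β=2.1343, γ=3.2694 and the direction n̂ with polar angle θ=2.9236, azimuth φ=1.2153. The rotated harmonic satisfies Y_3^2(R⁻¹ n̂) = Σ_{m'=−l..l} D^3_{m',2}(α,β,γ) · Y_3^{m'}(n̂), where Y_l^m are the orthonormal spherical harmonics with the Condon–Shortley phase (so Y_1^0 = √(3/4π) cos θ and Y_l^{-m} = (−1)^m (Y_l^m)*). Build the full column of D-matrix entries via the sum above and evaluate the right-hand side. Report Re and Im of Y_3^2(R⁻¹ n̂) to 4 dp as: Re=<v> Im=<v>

Need the full column D^3_{m',2} for m'=−3..3 at α=4.8485, β=2.1343, γ=3.2694.
cos(β/2)=0.482622, sin(β/2)=0.875829
d^3_{-3,2}: single k=5 term ⇒ +0.609226;  D = -0.092679+0.602136i
d^3_{-2,2}: k∈[4..5] ⇒ +0.685269 -0.451351 = +0.233918;  D = -0.233886-0.003885i
d^3_{-1,2}: k∈[3..4] ⇒ +0.477650 -0.786508 = -0.308858;  D = +0.036822+0.306655i
d^3_{0,2}: k∈[2..3] ⇒ +0.227944 -0.750675 = -0.522731;  D = -0.505746+0.132167i
d^3_{1,2}: k∈[1..2] ⇒ +0.072520 -0.477650 = -0.405130;  D = -0.154672-0.374442i
d^3_{2,2}: k∈[0..1] ⇒ +0.012637 -0.208084 = -0.195447;  D = +0.168846-0.098440i
d^3_{3,2}: single k=0 term ⇒ -0.056174;  D = +0.034616+0.044240i
Y_3^{m'}(θ=2.9236,φ=1.2153) and Σ D·Y over m':
  (-0.0927+0.6021i)·(-0.0037+0.0020i)  (-0.2339-0.0039i)·(+0.0354+0.0305i)  (+0.0368+0.3067i)·(+0.0916-0.2468i)  (-0.5057+0.1322i)·(-0.6435+0.0000i)  (-0.1547-0.3744i)·(-0.0916-0.2468i)  (+0.1688-0.0984i)·(+0.0354-0.0305i)  (+0.0346+0.0442i)·(+0.0037+0.0020i)
Y_3^2(R⁻¹ n̂) = +0.320228-0.011628i

Re=0.3202 Im=-0.0116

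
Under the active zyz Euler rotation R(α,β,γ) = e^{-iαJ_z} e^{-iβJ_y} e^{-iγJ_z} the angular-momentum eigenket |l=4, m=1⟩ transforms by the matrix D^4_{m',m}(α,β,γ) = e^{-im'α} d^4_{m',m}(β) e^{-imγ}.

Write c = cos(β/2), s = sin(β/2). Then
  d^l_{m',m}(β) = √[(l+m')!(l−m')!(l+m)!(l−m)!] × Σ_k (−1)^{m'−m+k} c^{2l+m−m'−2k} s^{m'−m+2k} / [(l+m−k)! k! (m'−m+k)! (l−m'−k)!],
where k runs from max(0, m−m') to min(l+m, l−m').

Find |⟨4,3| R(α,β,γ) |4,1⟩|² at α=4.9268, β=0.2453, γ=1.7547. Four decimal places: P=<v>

P=0.0122

First d^4_{3,1}(β=0.2453), then the phase factors e^{-i(3)α} and e^{-i(1)γ}:
With c≡cos(β/2)=0.992488 and s≡sin(β/2)=0.122343, N=[5040·1·120·6]^{1/2}=1904.940944
k∈{0,1} keeps every argument non-negative
  k=0: (−1)^2·1904.9409/(240)·0.9925^6·0.1223^2 = +0.113548
  k=1: (−1)^3·1904.9409/(144)·0.9925^4·0.1223^4 = -0.002876
d^4_{3,1}(0.2453) = +0.113548 -0.002876 = +0.110672
|D^4_{3,1}|² = |d^4_{3,1}(β)|² = (+0.110672)² = 0.012248 (the z-rotation phases have unit modulus)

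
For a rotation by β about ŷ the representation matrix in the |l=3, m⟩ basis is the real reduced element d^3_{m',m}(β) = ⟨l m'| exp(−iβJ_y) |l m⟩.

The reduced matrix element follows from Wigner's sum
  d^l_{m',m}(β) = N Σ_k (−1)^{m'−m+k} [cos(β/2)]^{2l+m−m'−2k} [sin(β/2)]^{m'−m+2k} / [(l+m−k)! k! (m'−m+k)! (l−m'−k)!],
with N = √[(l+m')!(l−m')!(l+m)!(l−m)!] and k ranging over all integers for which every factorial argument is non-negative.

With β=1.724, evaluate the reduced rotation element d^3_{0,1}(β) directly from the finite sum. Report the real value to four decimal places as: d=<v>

d=-0.3781

d^3_{0,1}(β=1.724) via Wigner's sum:
c=cos(1.724/2)=0.650920, s=sin(1.724/2)=0.759146; N=√[6·6·24·2]=41.569219
The bounds max(0,m−m')=1 and min(l+m,l−m')=3 give 3 terms
  k=1: (−1)^0·41.5692/(12)·0.6509^5·0.7591^1 = +0.307295
  k=2: (−1)^1·41.5692/(4)·0.6509^3·0.7591^3 = -1.253925
  k=3: (−1)^2·41.5692/(12)·0.6509^1·0.7591^5 = +0.568519
d^3_{0,1}(1.724) = +0.307295 -1.253925 +0.568519 = -0.378111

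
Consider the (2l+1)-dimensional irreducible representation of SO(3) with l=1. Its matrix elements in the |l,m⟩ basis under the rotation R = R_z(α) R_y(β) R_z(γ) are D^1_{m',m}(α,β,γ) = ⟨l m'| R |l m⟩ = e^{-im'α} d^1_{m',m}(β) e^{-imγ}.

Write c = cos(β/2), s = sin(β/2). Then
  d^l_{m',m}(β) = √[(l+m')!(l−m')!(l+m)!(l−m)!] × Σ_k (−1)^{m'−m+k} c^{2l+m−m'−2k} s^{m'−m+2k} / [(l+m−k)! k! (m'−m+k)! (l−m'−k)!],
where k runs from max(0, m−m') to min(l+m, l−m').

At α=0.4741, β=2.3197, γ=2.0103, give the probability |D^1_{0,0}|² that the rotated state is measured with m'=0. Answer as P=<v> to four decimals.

Split into d^1_{0,0}(β=2.3197) × two z-phases.
Half-angle: c=0.399477, s=0.916743. N=√(1·1·1·1)=1.000000
k: max(0,(0)−(0))=0 … min(1+(0),1−(0))=1
  k=0: (−1)^0·1.0000/(1)·0.3995^2·0.9167^0 = +0.159582
  k=1: (−1)^1·1.0000/(1)·0.3995^0·0.9167^2 = -0.840418
d^1_{0,0}(2.3197) = +0.159582 -0.840418 = -0.680836
|D^1_{0,0}|² = |d^1_{0,0}(β)|² = (-0.680836)² = 0.463538 (the z-rotation phases have unit modulus)

P=0.4635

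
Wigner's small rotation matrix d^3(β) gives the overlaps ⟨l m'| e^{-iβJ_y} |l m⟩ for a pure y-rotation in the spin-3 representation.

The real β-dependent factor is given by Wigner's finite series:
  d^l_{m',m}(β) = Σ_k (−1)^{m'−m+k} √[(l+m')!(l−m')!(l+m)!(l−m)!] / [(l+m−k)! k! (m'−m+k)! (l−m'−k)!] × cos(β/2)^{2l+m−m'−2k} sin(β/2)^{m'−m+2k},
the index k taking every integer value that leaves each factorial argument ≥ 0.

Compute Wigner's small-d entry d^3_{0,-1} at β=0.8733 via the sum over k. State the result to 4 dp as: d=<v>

d^3_{0,-1}(β=0.8733) via Wigner's sum:
Half-angle: c=0.906173, s=0.422906. N=√(6·6·2·24)=41.569219
The bounds max(0,m−m')=0 and min(l+m,l−m')=2 give 3 terms
  k=0: (−1)^1·41.5692/(12)·0.9062^5·0.4229^1 = -0.895141
  k=1: (−1)^2·41.5692/(4)·0.9062^3·0.4229^3 = +0.584895
  k=2: (−1)^3·41.5692/(12)·0.9062^1·0.4229^5 = -0.042464
d^3_{0,-1}(0.8733) = -0.895141 +0.584895 -0.042464 = -0.352710

d=-0.3527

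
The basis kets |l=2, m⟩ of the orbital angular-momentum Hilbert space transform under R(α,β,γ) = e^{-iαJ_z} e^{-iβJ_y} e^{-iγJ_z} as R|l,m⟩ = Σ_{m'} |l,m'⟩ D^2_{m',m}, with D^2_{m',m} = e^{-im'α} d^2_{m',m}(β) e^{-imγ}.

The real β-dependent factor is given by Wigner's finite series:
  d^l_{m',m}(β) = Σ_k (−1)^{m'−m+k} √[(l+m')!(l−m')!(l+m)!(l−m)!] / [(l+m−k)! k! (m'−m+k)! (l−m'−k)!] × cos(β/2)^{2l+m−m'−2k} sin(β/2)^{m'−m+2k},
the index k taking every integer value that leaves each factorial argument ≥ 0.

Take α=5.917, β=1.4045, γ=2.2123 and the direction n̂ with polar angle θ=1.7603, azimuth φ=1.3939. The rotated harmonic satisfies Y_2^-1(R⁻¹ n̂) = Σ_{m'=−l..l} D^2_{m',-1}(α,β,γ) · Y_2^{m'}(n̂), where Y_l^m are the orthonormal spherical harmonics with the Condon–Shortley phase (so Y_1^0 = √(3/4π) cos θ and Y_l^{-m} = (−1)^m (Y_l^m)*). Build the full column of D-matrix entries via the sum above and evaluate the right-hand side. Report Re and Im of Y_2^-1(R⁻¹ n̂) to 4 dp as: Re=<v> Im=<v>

Re=-0.1121 Im=-0.1157

Need the full column D^2_{m',-1} for m'=−2..2 at α=5.917, β=1.4045, γ=2.2123.
cos(β/2)=0.763391, sin(β/2)=0.645937
d^2_{-2,-1}: single k=1 term ⇒ +0.574726;  D = +0.052152+0.572355i
d^2_{-1,-1}: k∈[0..1] ⇒ +0.339616 -0.729450 = -0.389834;  D = +0.105978-0.375152i
d^2_{0,-1}: k∈[0..1] ⇒ -0.703893 +0.503956 = -0.199936;  D = +0.119642-0.160188i
d^2_{1,-1}: k∈[0..1] ⇒ +0.729450 -0.174085 = +0.555365;  D = -0.469617+0.296463i
d^2_{2,-1}: single k=0 term ⇒ -0.411479;  D = +0.403526-0.080507i
Y_2^{m'}(θ=1.7603,φ=1.3939) and Σ D·Y over m':
  (+0.0522+0.5724i)·(-0.3495-0.1291i)  (+0.1060-0.3752i)·(-0.0252+0.1407i)  (+0.1196-0.1602i)·(-0.2818+0.0000i)  (-0.4696+0.2965i)·(+0.0252+0.1407i)  (+0.4035-0.0805i)·(-0.3495+0.1291i)
Y_2^-1(R⁻¹ n̂) = -0.112108-0.115668i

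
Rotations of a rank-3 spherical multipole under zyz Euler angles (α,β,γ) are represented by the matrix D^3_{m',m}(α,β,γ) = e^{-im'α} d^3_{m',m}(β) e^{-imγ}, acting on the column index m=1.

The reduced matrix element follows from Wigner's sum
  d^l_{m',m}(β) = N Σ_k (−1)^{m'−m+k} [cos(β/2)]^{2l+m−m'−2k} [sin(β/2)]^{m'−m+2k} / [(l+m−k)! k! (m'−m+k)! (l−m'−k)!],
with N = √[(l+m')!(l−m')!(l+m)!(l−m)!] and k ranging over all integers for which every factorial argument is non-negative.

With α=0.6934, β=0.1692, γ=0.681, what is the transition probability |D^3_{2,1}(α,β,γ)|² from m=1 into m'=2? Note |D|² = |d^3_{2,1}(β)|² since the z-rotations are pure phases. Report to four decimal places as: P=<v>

D^3_{2,1}(0.6934,0.1692,0.681) = e^{-i·2·0.6934}·d^3_{2,1}(0.1692)·e^{-i·1·0.681}. Compute d first:
With c≡cos(β/2)=0.996424 and s≡sin(β/2)=0.084499, N=[120·1·24·2]^{1/2}=75.894664
k∈{0,1} keeps every argument non-negative
  k=0: (−1)^1·75.8947/(24)·0.9964^5·0.0845^1 = -0.262465
  k=1: (−1)^2·75.8947/(12)·0.9964^3·0.0845^3 = +0.003775
d^3_{2,1}(0.1692) = -0.262465 +0.003775 = -0.258690
|D^3_{2,1}|² = |d^3_{2,1}(β)|² = (-0.258690)² = 0.066921 (the z-rotation phases have unit modulus)

P=0.0669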